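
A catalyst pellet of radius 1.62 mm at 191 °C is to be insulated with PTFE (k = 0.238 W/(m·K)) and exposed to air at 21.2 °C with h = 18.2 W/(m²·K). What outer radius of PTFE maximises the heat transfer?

r_cr = 2.62 cm

For a sphere, r_cr = 2k_ins/h = 2·0.238/18.2 = 0.0262 m = 2.62 cm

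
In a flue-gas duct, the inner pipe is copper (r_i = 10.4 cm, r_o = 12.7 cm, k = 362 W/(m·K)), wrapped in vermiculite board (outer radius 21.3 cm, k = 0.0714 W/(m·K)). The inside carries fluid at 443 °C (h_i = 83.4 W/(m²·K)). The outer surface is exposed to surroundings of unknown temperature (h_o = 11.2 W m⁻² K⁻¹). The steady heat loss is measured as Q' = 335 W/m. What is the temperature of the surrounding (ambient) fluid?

T_out = 28.3 °C

Sum the resistances:
  R'_conv,in = 1/(2πr h) = 1/(2π·0.104·83.4) = 0.01835 m·K/W
  R'_copper = ln(0.127/0.104)/(2πk) = 0.1998/(2π·362) = 8.784×10^-5 m·K/W
  R'_vermiculite board = ln(0.213/0.127)/(2πk) = 0.5171/(2π·0.0714) = 1.153 m·K/W
  R'_conv,out = 1/(2πr h) = 1/(2π·0.213·11.2) = 0.06671 m·K/W
ΣR = 1.238 m·K/W
ΔT = Q'·ΣR = 335 × 1.238 = 414.7 K
Heat flows outward, so T_out = T_in − ΔT = 443 − 414.7 = 28.3 °C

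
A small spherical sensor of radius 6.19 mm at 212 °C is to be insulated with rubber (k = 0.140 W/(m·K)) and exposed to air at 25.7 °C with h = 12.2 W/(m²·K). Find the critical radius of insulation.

r_cr = 2.30 cm

For a sphere, r_cr = 2k_ins/h = 2·0.140/12.2 = 0.0230 m = 2.30 cm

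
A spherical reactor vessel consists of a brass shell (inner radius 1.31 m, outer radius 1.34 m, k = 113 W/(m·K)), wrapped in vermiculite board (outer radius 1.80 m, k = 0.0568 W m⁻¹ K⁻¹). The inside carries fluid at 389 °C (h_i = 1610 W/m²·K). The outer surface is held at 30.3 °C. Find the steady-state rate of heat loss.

Series thermal resistances, inner to outer:
  R_conv,in = 1/(4πr²h) = 1/(4π·1.31²·1610) = 2.880×10^-5 K/W
  R_brass = (1/1.31 − 1/1.34)/(4πk) = 0.01709/(4π·113) = 1.204×10^-5 K/W
  R_vermiculite board = (1/1.34 − 1/1.80)/(4πk) = 0.1907/(4π·0.0568) = 0.2672 K/W
ΣR = 2.880×10^-5 + 1.204×10^-5 + 0.2672 = 0.2672 K/W
Q = ΔT/ΣR = (389 °C − 30.3 °C)/0.2672 = 1340 W

Q = 1340 W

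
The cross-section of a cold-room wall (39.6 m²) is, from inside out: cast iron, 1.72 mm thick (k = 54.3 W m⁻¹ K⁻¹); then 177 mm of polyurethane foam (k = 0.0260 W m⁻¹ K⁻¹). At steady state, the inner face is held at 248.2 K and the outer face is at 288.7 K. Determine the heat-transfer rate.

Resistance network (inner→outer):
  R_cast iron = L/(kA) = 0.00172/(54.3·39.6) = 7.999×10^-7 K/W
  R_polyurethane foam = L/(kA) = 0.177/(0.0260·39.6) = 0.1719 K/W
ΣR = 7.999×10^-7 + 0.1719 = 0.1719 K/W
Q = ΔT/ΣR = (248.2 K − 288.7 K)/0.1719 = -236 W
(Negative Q ⇒ heat flows inward; heat gain = 236 W.)

Q = 236 W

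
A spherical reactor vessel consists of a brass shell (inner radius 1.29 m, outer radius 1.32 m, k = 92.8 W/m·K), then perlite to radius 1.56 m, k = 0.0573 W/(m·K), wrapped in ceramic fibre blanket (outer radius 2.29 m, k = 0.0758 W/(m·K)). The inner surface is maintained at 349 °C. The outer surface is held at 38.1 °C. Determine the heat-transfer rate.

Q = 826 W

Treat each layer as a resistance in series:
  R_brass = (1/1.29 − 1/1.32)/(4πk) = 0.01762/(4π·92.8) = 1.511×10^-5 K/W
  R_perlite = (1/1.32 − 1/1.56)/(4πk) = 0.1166/(4π·0.0573) = 0.1619 K/W
  R_ceramic fibre blanket = (1/1.56 − 1/2.29)/(4πk) = 0.2043/(4π·0.0758) = 0.2145 K/W
ΣR = 1.511×10^-5 + 0.1619 + 0.2145 = 0.3764 K/W
Q = ΔT/ΣR = (349 °C − 38.1 °C)/0.3764 = 826 W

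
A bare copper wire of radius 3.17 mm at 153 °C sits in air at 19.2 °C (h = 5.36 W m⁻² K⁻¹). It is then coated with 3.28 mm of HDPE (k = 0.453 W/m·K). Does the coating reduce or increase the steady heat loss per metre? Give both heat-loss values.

increases: 14.3 → 27.6 W/m

Critical radius for a cylinder: r_cr = k/h = 0.0845 m = 8.45 cm.
Outer radius after coating: r₂ = 0.00317 + 0.00328 = 0.00645 m.
Since r₁ < r_cr and r₂ ≤ r_cr, the coating moves toward the maximum at r_cr — heat loss rises.
Bare: R = 1/(2πr₁h) = 9.367 m·K/W; Q = 133.8/9.367 = 14.3 W/m.
Coated: R = R_cond + R_conv = 4.853 m·K/W; Q = 133.8/4.853 = 27.6 W/m.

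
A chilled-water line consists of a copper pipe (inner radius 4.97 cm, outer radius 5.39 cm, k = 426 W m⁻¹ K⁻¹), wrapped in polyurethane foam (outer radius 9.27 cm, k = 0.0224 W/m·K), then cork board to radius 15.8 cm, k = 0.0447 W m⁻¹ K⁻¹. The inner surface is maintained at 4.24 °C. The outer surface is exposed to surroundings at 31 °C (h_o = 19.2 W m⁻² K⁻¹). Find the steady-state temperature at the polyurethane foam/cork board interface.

T = 22.0 °C

Resistance network (inner→outer):
  R'_copper = ln(0.0539/0.0497)/(2πk) = 0.08113/(2π·426) = 3.031×10^-5 m·K/W
  R'_polyurethane foam = ln(0.0927/0.0539)/(2πk) = 0.5422/(2π·0.0224) = 3.853 m·K/W
  R'_cork board = ln(0.158/0.0927)/(2πk) = 0.5332/(2π·0.0447) = 1.899 m·K/W
  R'_conv,out = 1/(2πr h) = 1/(2π·0.158·19.2) = 0.05246 m·K/W
ΣR = 3.031×10^-5 + 3.853 + 1.899 + 0.05246 = 5.804 m·K/W
Q' = ΔT/ΣR = (4.24 °C − 31 °C)/5.804 = -4.611 W/m
From the inner boundary to the polyurethane foam/cork board interface, ΣR_partial = 3.853 m·K/W.
T_interface = T_in − Q'·ΣR_partial = 4.24 °C − (-4.611)(3.853) = 22.0 °C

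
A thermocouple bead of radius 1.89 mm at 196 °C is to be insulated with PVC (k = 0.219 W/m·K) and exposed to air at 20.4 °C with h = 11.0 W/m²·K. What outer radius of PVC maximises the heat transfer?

r_cr = 3.98 cm

For a sphere, r_cr = 2k_ins/h = 2·0.219/11.0 = 0.0398 m = 3.98 cm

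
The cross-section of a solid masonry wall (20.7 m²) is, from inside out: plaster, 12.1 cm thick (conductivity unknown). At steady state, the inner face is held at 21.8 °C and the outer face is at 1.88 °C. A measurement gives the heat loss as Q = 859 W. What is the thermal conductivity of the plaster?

ΣR = ΔT/Q = |21.8 − 1.88|/859 = 0.02319 K/W
L/(kA) = 0.02319 ⇒ k = 0.121/(0.02319·20.7) = 0.252 W/m·K

k = 0.252 W/m·K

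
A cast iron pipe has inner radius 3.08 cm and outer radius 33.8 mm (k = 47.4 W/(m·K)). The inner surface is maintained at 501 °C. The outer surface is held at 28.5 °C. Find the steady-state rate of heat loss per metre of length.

Q' = 1510 kW/m

Q' = 2πk·ΔT/ln(r₂/r₁) = 2π × 47.4 × 472.5 / ln(0.0338/0.0308) = 1.51×10^6 W/m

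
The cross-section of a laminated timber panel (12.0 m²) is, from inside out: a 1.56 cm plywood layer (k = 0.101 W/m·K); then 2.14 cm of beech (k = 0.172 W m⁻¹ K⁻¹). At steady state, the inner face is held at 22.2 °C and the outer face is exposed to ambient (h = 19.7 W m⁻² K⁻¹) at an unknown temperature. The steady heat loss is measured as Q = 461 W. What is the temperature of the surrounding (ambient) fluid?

T_out = 9.54 °C

Sum the resistances:
  R_plywood = L/(kA) = 0.0156/(0.101·12.0) = 0.01287 K/W
  R_beech = L/(kA) = 0.0214/(0.172·12.0) = 0.01037 K/W
  R_conv,out = 1/(hA) = 1/(19.7·12.0) = 0.004230 K/W
ΣR = 0.02747 K/W
ΔT = Q·ΣR = 461 × 0.02747 = 12.66 K
Heat flows outward, so T_out = T_in − ΔT = 22.2 − 12.66 = 9.54 °C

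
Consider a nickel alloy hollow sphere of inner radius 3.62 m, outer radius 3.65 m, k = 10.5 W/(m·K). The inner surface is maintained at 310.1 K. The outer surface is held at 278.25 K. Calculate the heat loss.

Q = 1.85×10^6 W

Q = 4πk·ΔT/(1/r₁ − 1/r₂) = 4π × 10.5 × 31.85 / (1/3.62 − 1/3.65) = 1.85×10^6 W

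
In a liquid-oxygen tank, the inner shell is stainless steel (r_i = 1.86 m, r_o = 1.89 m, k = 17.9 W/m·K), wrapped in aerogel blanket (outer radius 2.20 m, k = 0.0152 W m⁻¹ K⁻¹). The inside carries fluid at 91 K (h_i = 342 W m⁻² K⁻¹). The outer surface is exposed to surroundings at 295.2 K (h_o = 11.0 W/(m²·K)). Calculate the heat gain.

Resistance network (inner→outer):
  R_conv,in = 1/(4πr²h) = 1/(4π·1.86²·342) = 6.726×10^-5 K/W
  R_stainless steel = (1/1.86 − 1/1.89)/(4πk) = 0.008534/(4π·17.9) = 3.794×10^-5 K/W
  R_aerogel blanket = (1/1.89 − 1/2.20)/(4πk) = 0.07456/(4π·0.0152) = 0.3903 K/W
  R_conv,out = 1/(4πr²h) = 1/(4π·2.20²·11.0) = 0.001495 K/W
ΣR = 6.726×10^-5 + 3.794×10^-5 + 0.3903 + 0.001495 = 0.3919 K/W
Q = ΔT/ΣR = (91 K − 295.2 K)/0.3919 = -521 W
(Negative Q ⇒ heat flows inward; heat gain = 521 W.)

Q = 521 W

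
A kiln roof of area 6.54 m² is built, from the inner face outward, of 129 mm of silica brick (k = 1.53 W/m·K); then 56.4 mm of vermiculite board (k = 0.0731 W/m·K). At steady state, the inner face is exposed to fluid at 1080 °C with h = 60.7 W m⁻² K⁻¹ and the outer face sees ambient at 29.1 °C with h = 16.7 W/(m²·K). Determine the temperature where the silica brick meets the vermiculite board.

Series thermal resistances, inner to outer:
  R_conv,in = 1/(hA) = 1/(60.7·6.54) = 0.002519 K/W
  R_silica brick = L/(kA) = 0.129/(1.53·6.54) = 0.01289 K/W
  R_vermiculite board = L/(kA) = 0.0564/(0.0731·6.54) = 0.1180 K/W
  R_conv,out = 1/(hA) = 1/(16.7·6.54) = 0.009156 K/W
ΣR = 0.002519 + 0.01289 + 0.1180 + 0.009156 = 0.1426 K/W
Q = ΔT/ΣR = (1080 °C − 29.1 °C)/0.1426 = 7370 W
From the inner boundary to the silica brick/vermiculite board interface, ΣR_partial = 0.01541 K/W.
T_interface = T_in − Q·ΣR_partial = 1080 °C − (7370)(0.01541) = 966 °C

T = 966 °C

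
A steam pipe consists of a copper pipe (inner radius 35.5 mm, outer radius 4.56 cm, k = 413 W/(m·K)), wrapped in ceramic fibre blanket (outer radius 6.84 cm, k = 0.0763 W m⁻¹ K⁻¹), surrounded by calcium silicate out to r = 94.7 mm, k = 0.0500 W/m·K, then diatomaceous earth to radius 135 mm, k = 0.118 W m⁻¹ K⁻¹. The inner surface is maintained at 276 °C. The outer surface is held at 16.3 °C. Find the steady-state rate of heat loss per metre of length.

Q' = 110 W/m

Series thermal resistances, inner to outer:
  R'_copper = ln(0.0456/0.0355)/(2πk) = 0.2504/(2π·413) = 9.649×10^-5 m·K/W
  R'_ceramic fibre blanket = ln(0.0684/0.0456)/(2πk) = 0.4055/(2π·0.0763) = 0.8458 m·K/W
  R'_calcium silicate = ln(0.0947/0.0684)/(2πk) = 0.3253/(2π·0.0500) = 1.036 m·K/W
  R'_diatomaceous earth = ln(0.135/0.0947)/(2πk) = 0.3546/(2π·0.118) = 0.4782 m·K/W
ΣR = 9.649×10^-5 + 0.8458 + 1.036 + 0.4782 = 2.360 m·K/W
Q' = ΔT/ΣR = (276 °C − 16.3 °C)/2.360 = 110 W/m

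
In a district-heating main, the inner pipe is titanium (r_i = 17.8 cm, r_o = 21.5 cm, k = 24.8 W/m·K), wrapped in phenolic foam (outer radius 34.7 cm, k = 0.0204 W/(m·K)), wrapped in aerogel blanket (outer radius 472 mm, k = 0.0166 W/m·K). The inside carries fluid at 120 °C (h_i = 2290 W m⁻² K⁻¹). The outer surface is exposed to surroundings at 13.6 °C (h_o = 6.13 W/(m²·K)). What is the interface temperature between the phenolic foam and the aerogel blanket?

T = 61.0 °C

Treat each layer as a resistance in series:
  R'_conv,in = 1/(2πr h) = 1/(2π·0.178·2290) = 3.904×10^-4 m·K/W
  R'_titanium = ln(0.215/0.178)/(2πk) = 0.1889/(2π·24.8) = 0.001212 m·K/W
  R'_phenolic foam = ln(0.347/0.215)/(2πk) = 0.4787/(2π·0.0204) = 3.735 m·K/W
  R'_aerogel blanket = ln(0.472/0.347)/(2πk) = 0.3077/(2π·0.0166) = 2.950 m·K/W
  R'_conv,out = 1/(2πr h) = 1/(2π·0.472·6.13) = 0.05501 m·K/W
ΣR = 3.904×10^-4 + 0.001212 + 3.735 + 2.950 + 0.05501 = 6.742 m·K/W
Q' = ΔT/ΣR = (120 °C − 13.6 °C)/6.742 = 15.78 W/m
From the inner boundary to the phenolic foam/aerogel blanket interface, ΣR_partial = 3.737 m·K/W.
T_interface = T_in − Q'·ΣR_partial = 120 °C − (15.78)(3.737) = 61.0 °C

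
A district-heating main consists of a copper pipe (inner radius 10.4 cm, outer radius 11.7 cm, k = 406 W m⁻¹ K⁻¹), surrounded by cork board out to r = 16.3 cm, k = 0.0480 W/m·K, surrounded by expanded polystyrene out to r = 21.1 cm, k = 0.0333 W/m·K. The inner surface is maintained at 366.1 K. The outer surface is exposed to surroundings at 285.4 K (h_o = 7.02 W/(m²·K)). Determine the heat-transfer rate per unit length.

Resistance network (inner→outer):
  R'_copper = ln(0.117/0.104)/(2πk) = 0.1178/(2π·406) = 4.617×10^-5 m·K/W
  R'_cork board = ln(0.163/0.117)/(2πk) = 0.3316/(2π·0.0480) = 1.099 m·K/W
  R'_expanded polystyrene = ln(0.211/0.163)/(2πk) = 0.2581/(2π·0.0333) = 1.234 m·K/W
  R'_conv,out = 1/(2πr h) = 1/(2π·0.211·7.02) = 0.1074 m·K/W
ΣR = 4.617×10^-5 + 1.099 + 1.234 + 0.1074 = 2.440 m·K/W
Q' = ΔT/ΣR = (366.1 K − 285.4 K)/2.440 = 33.1 W/m

Q' = 33.1 W/m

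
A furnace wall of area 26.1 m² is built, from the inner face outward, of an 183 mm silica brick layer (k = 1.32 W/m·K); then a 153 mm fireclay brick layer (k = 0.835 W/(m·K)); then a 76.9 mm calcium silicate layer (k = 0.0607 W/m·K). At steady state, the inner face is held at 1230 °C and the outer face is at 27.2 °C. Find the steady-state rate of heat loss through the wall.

Q = 19800 W

Treat each layer as a resistance in series:
  R_silica brick = L/(kA) = 0.183/(1.32·26.1) = 0.005312 K/W
  R_fireclay brick = L/(kA) = 0.153/(0.835·26.1) = 0.007020 K/W
  R_calcium silicate = L/(kA) = 0.0769/(0.0607·26.1) = 0.04854 K/W
ΣR = 0.005312 + 0.007020 + 0.04854 = 0.06087 K/W
Q = ΔT/ΣR = (1230 °C − 27.2 °C)/0.06087 = 19800 W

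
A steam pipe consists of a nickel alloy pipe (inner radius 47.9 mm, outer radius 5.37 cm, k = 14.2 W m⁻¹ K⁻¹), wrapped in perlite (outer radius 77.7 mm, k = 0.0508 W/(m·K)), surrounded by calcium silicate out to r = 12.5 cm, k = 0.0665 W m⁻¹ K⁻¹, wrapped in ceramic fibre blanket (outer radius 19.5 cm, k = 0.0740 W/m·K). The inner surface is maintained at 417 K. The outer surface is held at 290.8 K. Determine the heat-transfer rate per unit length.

Resistance network (inner→outer):
  R'_nickel alloy = ln(0.0537/0.0479)/(2πk) = 0.1143/(2π·14.2) = 0.001281 m·K/W
  R'_perlite = ln(0.0777/0.0537)/(2πk) = 0.3694/(2π·0.0508) = 1.157 m·K/W
  R'_calcium silicate = ln(0.125/0.0777)/(2πk) = 0.4755/(2π·0.0665) = 1.138 m·K/W
  R'_ceramic fibre blanket = ln(0.195/0.125)/(2πk) = 0.4447/(2π·0.0740) = 0.9564 m·K/W
ΣR = 0.001281 + 1.157 + 1.138 + 0.9564 = 3.253 m·K/W
Q' = ΔT/ΣR = (417 K − 290.8 K)/3.253 = 38.8 W/m

Q' = 38.8 W/m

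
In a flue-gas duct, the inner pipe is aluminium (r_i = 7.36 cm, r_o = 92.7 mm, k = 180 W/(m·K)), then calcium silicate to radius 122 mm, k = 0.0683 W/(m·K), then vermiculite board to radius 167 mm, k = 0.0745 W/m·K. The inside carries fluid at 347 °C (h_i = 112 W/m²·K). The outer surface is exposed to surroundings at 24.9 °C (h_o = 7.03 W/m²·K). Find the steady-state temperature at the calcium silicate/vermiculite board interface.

Resistance network (inner→outer):
  R'_conv,in = 1/(2πr h) = 1/(2π·0.0736·112) = 0.01931 m·K/W
  R'_aluminium = ln(0.0927/0.0736)/(2πk) = 0.2307/(2π·180) = 2.040×10^-4 m·K/W
  R'_calcium silicate = ln(0.122/0.0927)/(2πk) = 0.2747/(2π·0.0683) = 0.6400 m·K/W
  R'_vermiculite board = ln(0.167/0.122)/(2πk) = 0.3140/(2π·0.0745) = 0.6707 m·K/W
  R'_conv,out = 1/(2πr h) = 1/(2π·0.167·7.03) = 0.1356 m·K/W
ΣR = 0.01931 + 2.040×10^-4 + 0.6400 + 0.6707 + 0.1356 = 1.466 m·K/W
Q' = ΔT/ΣR = (347 °C − 24.9 °C)/1.466 = 219.7 W/m
From the inner boundary to the calcium silicate/vermiculite board interface, ΣR_partial = 0.6595 m·K/W.
T_interface = T_in − Q'·ΣR_partial = 347 °C − (219.7)(0.6595) = 202 °C

T = 202 °C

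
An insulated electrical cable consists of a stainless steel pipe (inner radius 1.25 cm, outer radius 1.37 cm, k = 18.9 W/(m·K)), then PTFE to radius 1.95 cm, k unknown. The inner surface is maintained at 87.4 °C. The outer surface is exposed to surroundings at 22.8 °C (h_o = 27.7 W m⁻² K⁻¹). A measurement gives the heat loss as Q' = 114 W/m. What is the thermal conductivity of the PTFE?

ΣR = ΔT/Q' = |87.4 − 22.8|/114 = 0.5667 m·K/W
Known resistances:
  R'_stainless steel = ln(0.0137/0.0125)/(2πk) = 0.09167/(2π·18.9) = 7.719×10^-4 m·K/W
  R'_conv,out = 1/(2πr h) = 1/(2π·0.0195·27.7) = 0.2946 m·K/W
R_PTFE = ΣR − ΣR_known = 0.5667 − 0.2954 = 0.2713 m·K/W
ln(r₂/r₁)/(2πk) = 0.2713 ⇒ k = 0.3530/(2π·0.2713) = 0.207 W/m·K

k = 0.207 W/m·K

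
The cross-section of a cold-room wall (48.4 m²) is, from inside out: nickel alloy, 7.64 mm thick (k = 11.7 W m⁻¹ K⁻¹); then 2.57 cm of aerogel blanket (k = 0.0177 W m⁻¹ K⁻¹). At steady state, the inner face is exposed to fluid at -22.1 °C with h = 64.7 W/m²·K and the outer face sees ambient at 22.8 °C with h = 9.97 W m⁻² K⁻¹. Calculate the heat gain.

Series thermal resistances, inner to outer:
  R_conv,in = 1/(hA) = 1/(64.7·48.4) = 3.193×10^-4 K/W
  R_nickel alloy = L/(kA) = 0.00764/(11.7·48.4) = 1.349×10^-5 K/W
  R_aerogel blanket = L/(kA) = 0.0257/(0.0177·48.4) = 0.03000 K/W
  R_conv,out = 1/(hA) = 1/(9.97·48.4) = 0.002072 K/W
ΣR = 3.193×10^-4 + 1.349×10^-5 + 0.03000 + 0.002072 = 0.03240 K/W
Q = ΔT/ΣR = (-22.1 °C − 22.8 °C)/0.03240 = -1390 W
(Negative Q ⇒ heat flows inward; heat gain = 1390 W.)

Q = 1390 W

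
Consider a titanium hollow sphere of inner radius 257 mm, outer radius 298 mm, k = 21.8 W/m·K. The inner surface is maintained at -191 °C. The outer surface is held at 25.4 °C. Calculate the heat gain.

Q = 4πk·ΔT/(1/r₁ − 1/r₂) = 4π × 21.8 × 216.4 / (1/0.257 − 1/0.298) = 1.11×10^5 W

Q = 111 kW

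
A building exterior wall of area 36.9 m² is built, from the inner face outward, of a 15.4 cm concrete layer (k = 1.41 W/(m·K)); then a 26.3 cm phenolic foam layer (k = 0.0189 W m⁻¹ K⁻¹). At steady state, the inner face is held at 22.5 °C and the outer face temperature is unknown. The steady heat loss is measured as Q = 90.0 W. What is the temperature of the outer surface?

T_out = -11.7 °C

Series resistances:
  R_concrete = L/(kA) = 0.154/(1.41·36.9) = 0.002960 K/W
  R_phenolic foam = L/(kA) = 0.263/(0.0189·36.9) = 0.3771 K/W
ΣR = 0.3801 K/W
ΔT = Q·ΣR = 90.0 × 0.3801 = 34.21 K
Heat flows outward, so T_out = T_in − ΔT = 22.5 − 34.21 = -11.7 °C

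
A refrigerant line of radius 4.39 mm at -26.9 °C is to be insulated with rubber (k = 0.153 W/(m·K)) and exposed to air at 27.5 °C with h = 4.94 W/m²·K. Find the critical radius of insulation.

For a cylinder, r_cr = k_ins/h = 0.153/4.94 = 0.0310 m = 3.10 cm

r_cr = 3.10 cm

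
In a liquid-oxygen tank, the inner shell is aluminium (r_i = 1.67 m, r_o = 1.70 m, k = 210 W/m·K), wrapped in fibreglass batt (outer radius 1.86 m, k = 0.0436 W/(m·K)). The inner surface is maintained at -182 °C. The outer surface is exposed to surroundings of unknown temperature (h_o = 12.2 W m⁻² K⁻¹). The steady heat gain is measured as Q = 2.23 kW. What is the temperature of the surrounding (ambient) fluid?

Series resistances:
  R_aluminium = (1/1.67 − 1/1.70)/(4πk) = 0.01057/(4π·210) = 4.004×10^-6 K/W
  R_fibreglass batt = (1/1.70 − 1/1.86)/(4πk) = 0.05060/(4π·0.0436) = 0.09236 K/W
  R_conv,out = 1/(4πr²h) = 1/(4π·1.86²·12.2) = 0.001885 K/W
ΣR = 0.09424 K/W
ΔT = Q·ΣR = 2230 × 0.09424 = 210.2 K
Heat flows inward, so T_out = T_in + ΔT = -182 + 210.2 = 28.2 °C

T_out = 28.2 °C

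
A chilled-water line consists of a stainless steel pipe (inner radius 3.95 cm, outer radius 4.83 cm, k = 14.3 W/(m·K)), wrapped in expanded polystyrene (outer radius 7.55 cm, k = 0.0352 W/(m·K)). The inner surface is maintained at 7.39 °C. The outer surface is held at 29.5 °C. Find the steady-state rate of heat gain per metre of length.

Q' = 10.9 W/m

Series thermal resistances, inner to outer:
  R'_stainless steel = ln(0.0483/0.0395)/(2πk) = 0.2011/(2π·14.3) = 0.002239 m·K/W
  R'_expanded polystyrene = ln(0.0755/0.0483)/(2πk) = 0.4467/(2π·0.0352) = 2.020 m·K/W
ΣR = 0.002239 + 2.020 = 2.022 m·K/W
Q' = ΔT/ΣR = (7.39 °C − 29.5 °C)/2.022 = -10.9 W/m
(Negative Q' ⇒ heat flows inward; heat gain = 10.9 W/m.)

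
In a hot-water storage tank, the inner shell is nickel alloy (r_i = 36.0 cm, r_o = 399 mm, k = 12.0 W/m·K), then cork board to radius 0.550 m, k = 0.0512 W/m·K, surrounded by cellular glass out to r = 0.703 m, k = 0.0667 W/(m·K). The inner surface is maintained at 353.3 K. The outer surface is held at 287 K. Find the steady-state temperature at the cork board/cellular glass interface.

T = 307.3 K

Resistance network (inner→outer):
  R_nickel alloy = (1/0.360 − 1/0.399)/(4πk) = 0.2715/(4π·12.0) = 0.001801 K/W
  R_cork board = (1/0.399 − 1/0.550)/(4πk) = 0.6881/(4π·0.0512) = 1.069 K/W
  R_cellular glass = (1/0.550 − 1/0.703)/(4πk) = 0.3957/(4π·0.0667) = 0.4721 K/W
ΣR = 0.001801 + 1.069 + 0.4721 = 1.543 K/W
Q = ΔT/ΣR = (353.3 K − 287 K)/1.543 = 42.97 W
From the inner boundary to the cork board/cellular glass interface, ΣR_partial = 1.071 K/W.
T_interface = T_in − Q·ΣR_partial = 353.3 K − (42.97)(1.071) = 307.3 K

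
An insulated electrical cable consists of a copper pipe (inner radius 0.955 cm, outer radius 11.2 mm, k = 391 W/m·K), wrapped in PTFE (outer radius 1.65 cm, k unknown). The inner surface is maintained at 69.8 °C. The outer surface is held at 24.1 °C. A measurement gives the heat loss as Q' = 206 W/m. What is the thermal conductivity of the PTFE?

ΣR = ΔT/Q' = |69.8 − 24.1|/206 = 0.2218 m·K/W
Known resistances:
  R'_copper = ln(0.0112/0.00955)/(2πk) = 0.1594/(2π·391) = 6.487×10^-5 m·K/W
R_PTFE = ΣR − ΣR_known = 0.2218 − 6.487×10^-5 = 0.2217 m·K/W
ln(r₂/r₁)/(2πk) = 0.2217 ⇒ k = 0.3874/(2π·0.2217) = 0.278 W/m·K

k = 0.278 W/m·K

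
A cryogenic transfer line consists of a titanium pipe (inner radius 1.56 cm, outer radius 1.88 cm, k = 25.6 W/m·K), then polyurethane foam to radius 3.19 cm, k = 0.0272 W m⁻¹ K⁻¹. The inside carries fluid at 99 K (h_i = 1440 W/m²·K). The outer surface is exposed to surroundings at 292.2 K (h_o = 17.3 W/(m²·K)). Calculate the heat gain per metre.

Treat each layer as a resistance in series:
  R'_conv,in = 1/(2πr h) = 1/(2π·0.0156·1440) = 0.007085 m·K/W
  R'_titanium = ln(0.0188/0.0156)/(2πk) = 0.1866/(2π·25.6) = 0.001160 m·K/W
  R'_polyurethane foam = ln(0.0319/0.0188)/(2πk) = 0.5287/(2π·0.0272) = 3.094 m·K/W
  R'_conv,out = 1/(2πr h) = 1/(2π·0.0319·17.3) = 0.2884 m·K/W
ΣR = 0.007085 + 0.001160 + 3.094 + 0.2884 = 3.391 m·K/W
Q' = ΔT/ΣR = (99 K − 292.2 K)/3.391 = -57.0 W/m
(Negative Q' ⇒ heat flows inward; heat gain = 57.0 W/m.)

Q' = 57.0 W/m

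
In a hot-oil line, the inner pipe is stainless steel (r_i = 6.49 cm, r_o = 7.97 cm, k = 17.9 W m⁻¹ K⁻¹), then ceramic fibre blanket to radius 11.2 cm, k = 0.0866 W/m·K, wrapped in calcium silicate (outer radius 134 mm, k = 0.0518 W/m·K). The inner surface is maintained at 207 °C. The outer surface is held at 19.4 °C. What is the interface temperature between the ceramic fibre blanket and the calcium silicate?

T = 107 °C

Series thermal resistances, inner to outer:
  R'_stainless steel = ln(0.0797/0.0649)/(2πk) = 0.2054/(2π·17.9) = 0.001826 m·K/W
  R'_ceramic fibre blanket = ln(0.112/0.0797)/(2πk) = 0.3402/(2π·0.0866) = 0.6253 m·K/W
  R'_calcium silicate = ln(0.134/0.112)/(2πk) = 0.1793/(2π·0.0518) = 0.5510 m·K/W
ΣR = 0.001826 + 0.6253 + 0.5510 = 1.178 m·K/W
Q' = ΔT/ΣR = (207 °C − 19.4 °C)/1.178 = 159.3 W/m
From the inner boundary to the ceramic fibre blanket/calcium silicate interface, ΣR_partial = 0.6271 m·K/W.
T_interface = T_in − Q'·ΣR_partial = 207 °C − (159.3)(0.6271) = 107 °C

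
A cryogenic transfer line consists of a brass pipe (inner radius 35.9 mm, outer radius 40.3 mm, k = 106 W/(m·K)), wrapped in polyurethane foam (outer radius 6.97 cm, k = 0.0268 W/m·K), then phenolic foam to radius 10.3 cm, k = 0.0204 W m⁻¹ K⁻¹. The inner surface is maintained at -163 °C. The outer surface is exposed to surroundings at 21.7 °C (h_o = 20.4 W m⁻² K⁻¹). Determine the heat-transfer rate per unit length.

Resistance network (inner→outer):
  R'_brass = ln(0.0403/0.0359)/(2πk) = 0.1156/(2π·106) = 1.736×10^-4 m·K/W
  R'_polyurethane foam = ln(0.0697/0.0403)/(2πk) = 0.5478/(2π·0.0268) = 3.253 m·K/W
  R'_phenolic foam = ln(0.103/0.0697)/(2πk) = 0.3905/(2π·0.0204) = 3.047 m·K/W
  R'_conv,out = 1/(2πr h) = 1/(2π·0.103·20.4) = 0.07574 m·K/W
ΣR = 1.736×10^-4 + 3.253 + 3.047 + 0.07574 = 6.376 m·K/W
Q' = ΔT/ΣR = (-163 °C − 21.7 °C)/6.376 = -29.0 W/m
(Negative Q' ⇒ heat flows inward; heat gain = 29.0 W/m.)

Q' = 29.0 W/m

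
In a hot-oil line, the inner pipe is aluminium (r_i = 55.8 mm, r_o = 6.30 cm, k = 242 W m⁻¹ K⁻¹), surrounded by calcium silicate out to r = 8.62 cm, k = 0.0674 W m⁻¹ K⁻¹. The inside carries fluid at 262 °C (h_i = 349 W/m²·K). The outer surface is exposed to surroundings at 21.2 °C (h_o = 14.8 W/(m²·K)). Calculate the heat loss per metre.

Q' = 276 W/m

Treat each layer as a resistance in series:
  R'_conv,in = 1/(2πr h) = 1/(2π·0.0558·349) = 0.008173 m·K/W
  R'_aluminium = ln(0.0630/0.0558)/(2πk) = 0.1214/(2π·242) = 7.981×10^-5 m·K/W
  R'_calcium silicate = ln(0.0862/0.0630)/(2πk) = 0.3135/(2π·0.0674) = 0.7404 m·K/W
  R'_conv,out = 1/(2πr h) = 1/(2π·0.0862·14.8) = 0.1248 m·K/W
ΣR = 0.008173 + 7.981×10^-5 + 0.7404 + 0.1248 = 0.8735 m·K/W
Q' = ΔT/ΣR = (262 °C − 21.2 °C)/0.8735 = 276 W/m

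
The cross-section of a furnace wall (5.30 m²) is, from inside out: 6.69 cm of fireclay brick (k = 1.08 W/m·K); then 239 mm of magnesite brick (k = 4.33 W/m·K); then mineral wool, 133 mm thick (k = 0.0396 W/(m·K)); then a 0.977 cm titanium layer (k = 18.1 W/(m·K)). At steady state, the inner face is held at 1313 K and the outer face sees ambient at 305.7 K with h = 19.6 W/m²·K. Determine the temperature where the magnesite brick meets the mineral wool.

Treat each layer as a resistance in series:
  R_fireclay brick = L/(kA) = 0.0669/(1.08·5.30) = 0.01169 K/W
  R_magnesite brick = L/(kA) = 0.239/(4.33·5.30) = 0.01041 K/W
  R_mineral wool = L/(kA) = 0.133/(0.0396·5.30) = 0.6337 K/W
  R_titanium = L/(kA) = 0.00977/(18.1·5.30) = 1.018×10^-4 K/W
  R_conv,out = 1/(hA) = 1/(19.6·5.30) = 0.009626 K/W
ΣR = 0.01169 + 0.01041 + 0.6337 + 1.018×10^-4 + 0.009626 = 0.6655 K/W
Q = ΔT/ΣR = (1313 K − 305.7 K)/0.6655 = 1514 W
From the inner boundary to the magnesite brick/mineral wool interface, ΣR_partial = 0.02210 K/W.
T_interface = T_in − Q·ΣR_partial = 1313 K − (1514)(0.02210) = 1280 K

T = 1280 K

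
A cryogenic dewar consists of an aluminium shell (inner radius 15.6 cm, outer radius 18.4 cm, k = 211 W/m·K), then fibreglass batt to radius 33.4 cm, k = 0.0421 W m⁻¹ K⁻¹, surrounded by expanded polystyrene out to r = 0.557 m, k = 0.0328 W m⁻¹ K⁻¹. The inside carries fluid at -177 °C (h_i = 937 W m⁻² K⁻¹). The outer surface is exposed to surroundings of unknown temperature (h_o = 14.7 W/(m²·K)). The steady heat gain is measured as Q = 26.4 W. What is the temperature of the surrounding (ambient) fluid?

T_out = 22.1 °C

Series resistances:
  R_conv,in = 1/(4πr²h) = 1/(4π·0.156²·937) = 0.003490 K/W
  R_aluminium = (1/0.156 − 1/0.184)/(4πk) = 0.9755/(4π·211) = 3.679×10^-4 K/W
  R_fibreglass batt = (1/0.184 − 1/0.334)/(4πk) = 2.441/(4π·0.0421) = 4.614 K/W
  R_expanded polystyrene = (1/0.334 − 1/0.557)/(4πk) = 1.199/(4π·0.0328) = 2.908 K/W
  R_conv,out = 1/(4πr²h) = 1/(4π·0.557²·14.7) = 0.01745 K/W
ΣR = 7.543 K/W
ΔT = Q·ΣR = 26.4 × 7.543 = 199.1 K
Heat flows inward, so T_out = T_in + ΔT = -177 + 199.1 = 22.1 °C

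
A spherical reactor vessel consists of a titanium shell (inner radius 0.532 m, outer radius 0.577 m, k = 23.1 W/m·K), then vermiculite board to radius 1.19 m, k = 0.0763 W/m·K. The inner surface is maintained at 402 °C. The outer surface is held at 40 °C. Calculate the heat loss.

Resistance network (inner→outer):
  R_titanium = (1/0.532 − 1/0.577)/(4πk) = 0.1466/(4π·23.1) = 5.050×10^-4 K/W
  R_vermiculite board = (1/0.577 − 1/1.19)/(4πk) = 0.8928/(4π·0.0763) = 0.9311 K/W
ΣR = 5.050×10^-4 + 0.9311 = 0.9316 K/W
Q = ΔT/ΣR = (402 °C − 40 °C)/0.9316 = 389 W

Q = 389 W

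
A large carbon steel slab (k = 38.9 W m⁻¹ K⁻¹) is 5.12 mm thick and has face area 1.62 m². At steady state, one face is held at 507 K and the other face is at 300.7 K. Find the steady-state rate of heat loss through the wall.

Q = 2.54×10^6 W

Q = kA·ΔT/L = 38.9 × 1.62 × |507 K − 300.7 K| / 0.00512 = 2.54×10^6 W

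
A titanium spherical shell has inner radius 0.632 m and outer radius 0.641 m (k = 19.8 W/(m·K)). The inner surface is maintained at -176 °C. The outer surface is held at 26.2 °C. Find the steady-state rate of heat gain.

Q = 4πk·ΔT/(1/r₁ − 1/r₂) = 4π × 19.8 × 202.2 / (1/0.632 − 1/0.641) = 2.26×10^6 W

Q = 2.26×10^6 W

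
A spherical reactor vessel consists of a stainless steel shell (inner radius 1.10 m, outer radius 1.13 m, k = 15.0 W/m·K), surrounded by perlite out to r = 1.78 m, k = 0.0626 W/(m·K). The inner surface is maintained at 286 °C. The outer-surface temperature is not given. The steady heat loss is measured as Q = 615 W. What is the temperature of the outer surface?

Series resistances:
  R_stainless steel = (1/1.10 − 1/1.13)/(4πk) = 0.02414/(4π·15.0) = 1.280×10^-4 K/W
  R_perlite = (1/1.13 − 1/1.78)/(4πk) = 0.3232/(4π·0.0626) = 0.4108 K/W
ΣR = 0.4109 K/W
ΔT = Q·ΣR = 615 × 0.4109 = 252.7 K
Heat flows outward, so T_out = T_in − ΔT = 286 − 252.7 = 33.3 °C

T_out = 33.3 °C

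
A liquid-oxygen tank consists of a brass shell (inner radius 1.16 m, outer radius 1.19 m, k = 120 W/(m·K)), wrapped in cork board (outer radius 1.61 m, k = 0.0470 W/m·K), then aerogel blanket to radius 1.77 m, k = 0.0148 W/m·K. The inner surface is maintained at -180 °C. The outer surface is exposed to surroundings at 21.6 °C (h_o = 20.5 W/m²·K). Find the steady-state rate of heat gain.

Resistance network (inner→outer):
  R_brass = (1/1.16 − 1/1.19)/(4πk) = 0.02173/(4π·120) = 1.441×10^-5 K/W
  R_cork board = (1/1.19 − 1/1.61)/(4πk) = 0.2192/(4π·0.0470) = 0.3712 K/W
  R_aerogel blanket = (1/1.61 − 1/1.77)/(4πk) = 0.05615/(4π·0.0148) = 0.3019 K/W
  R_conv,out = 1/(4πr²h) = 1/(4π·1.77²·20.5) = 0.001239 K/W
ΣR = 1.441×10^-5 + 0.3712 + 0.3019 + 0.001239 = 0.6744 K/W
Q = ΔT/ΣR = (-180 °C − 21.6 °C)/0.6744 = -299 W
(Negative Q ⇒ heat flows inward; heat gain = 299 W.)

Q = 299 W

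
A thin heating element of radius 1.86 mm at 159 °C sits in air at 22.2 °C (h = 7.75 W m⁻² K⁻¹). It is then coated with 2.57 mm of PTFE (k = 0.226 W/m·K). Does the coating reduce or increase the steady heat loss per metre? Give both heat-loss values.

Critical radius for a cylinder: r_cr = k/h = 0.0292 m = 2.92 cm.
Outer radius after coating: r₂ = 0.00186 + 0.00257 = 0.00443 m.
Since r₁ < r_cr and r₂ ≤ r_cr, the coating moves toward the maximum at r_cr — heat loss rises.
Bare: R = 1/(2πr₁h) = 11.04 m·K/W; Q = 136.8/11.04 = 12.4 W/m.
Coated: R = R_cond + R_conv = 5.247 m·K/W; Q = 136.8/5.247 = 26.1 W/m.

increases: 12.4 → 26.1 W/m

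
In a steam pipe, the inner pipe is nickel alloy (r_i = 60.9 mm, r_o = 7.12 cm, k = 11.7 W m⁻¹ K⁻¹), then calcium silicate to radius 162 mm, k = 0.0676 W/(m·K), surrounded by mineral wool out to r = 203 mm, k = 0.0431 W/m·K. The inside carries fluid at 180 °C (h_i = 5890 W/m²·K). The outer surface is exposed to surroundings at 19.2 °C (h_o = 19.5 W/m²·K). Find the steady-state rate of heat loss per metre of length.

Series thermal resistances, inner to outer:
  R'_conv,in = 1/(2πr h) = 1/(2π·0.0609·5890) = 4.437×10^-4 m·K/W
  R'_nickel alloy = ln(0.0712/0.0609)/(2πk) = 0.1563/(2π·11.7) = 0.002126 m·K/W
  R'_calcium silicate = ln(0.162/0.0712)/(2πk) = 0.8221/(2π·0.0676) = 1.936 m·K/W
  R'_mineral wool = ln(0.203/0.162)/(2πk) = 0.2256/(2π·0.0431) = 0.8331 m·K/W
  R'_conv,out = 1/(2πr h) = 1/(2π·0.203·19.5) = 0.04021 m·K/W
ΣR = 4.437×10^-4 + 0.002126 + 1.936 + 0.8331 + 0.04021 = 2.812 m·K/W
Q' = ΔT/ΣR = (180 °C − 19.2 °C)/2.812 = 57.2 W/m

Q' = 57.2 W/m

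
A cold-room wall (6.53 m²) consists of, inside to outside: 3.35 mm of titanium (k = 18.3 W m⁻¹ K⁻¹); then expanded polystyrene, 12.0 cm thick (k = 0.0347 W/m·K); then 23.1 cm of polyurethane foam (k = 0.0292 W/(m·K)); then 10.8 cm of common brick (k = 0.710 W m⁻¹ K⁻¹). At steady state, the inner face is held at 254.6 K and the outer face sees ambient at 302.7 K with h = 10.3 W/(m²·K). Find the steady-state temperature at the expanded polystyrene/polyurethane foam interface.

Resistance network (inner→outer):
  R_titanium = L/(kA) = 0.00335/(18.3·6.53) = 2.803×10^-5 K/W
  R_expanded polystyrene = L/(kA) = 0.120/(0.0347·6.53) = 0.5296 K/W
  R_polyurethane foam = L/(kA) = 0.231/(0.0292·6.53) = 1.211 K/W
  R_common brick = L/(kA) = 0.108/(0.710·6.53) = 0.02329 K/W
  R_conv,out = 1/(hA) = 1/(10.3·6.53) = 0.01487 K/W
ΣR = 2.803×10^-5 + 0.5296 + 1.211 + 0.02329 + 0.01487 = 1.779 K/W
Q = ΔT/ΣR = (254.6 K − 302.7 K)/1.779 = -27.04 W
From the inner boundary to the expanded polystyrene/polyurethane foam interface, ΣR_partial = 0.5296 K/W.
T_interface = T_in − Q·ΣR_partial = 254.6 K − (-27.04)(0.5296) = 268.92 K

T = 268.92 K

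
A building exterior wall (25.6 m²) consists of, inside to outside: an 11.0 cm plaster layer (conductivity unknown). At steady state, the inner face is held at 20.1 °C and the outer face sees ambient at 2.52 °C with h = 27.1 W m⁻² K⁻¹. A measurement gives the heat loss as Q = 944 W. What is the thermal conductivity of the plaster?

ΣR = ΔT/Q = |20.1 − 2.52|/944 = 0.01862 K/W
Known resistances:
  R_conv,out = 1/(hA) = 1/(27.1·25.6) = 0.001441 K/W
R_plaster = ΣR − ΣR_known = 0.01862 − 0.001441 = 0.01718 K/W
L/(kA) = 0.01718 ⇒ k = 0.110/(0.01718·25.6) = 0.250 W/m·K

k = 0.250 W/m·K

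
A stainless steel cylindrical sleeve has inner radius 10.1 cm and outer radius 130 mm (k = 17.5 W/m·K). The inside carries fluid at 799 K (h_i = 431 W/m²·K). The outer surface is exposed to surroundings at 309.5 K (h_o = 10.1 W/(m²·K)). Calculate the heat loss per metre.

Q' = 3.85 kW/m

Series thermal resistances, inner to outer:
  R'_conv,in = 1/(2πr h) = 1/(2π·0.101·431) = 0.003656 m·K/W
  R'_stainless steel = ln(0.130/0.101)/(2πk) = 0.2524/(2π·17.5) = 0.002296 m·K/W
  R'_conv,out = 1/(2πr h) = 1/(2π·0.130·10.1) = 0.1212 m·K/W
ΣR = 0.003656 + 0.002296 + 0.1212 = 0.1272 m·K/W
Q' = ΔT/ΣR = (799 K − 309.5 K)/0.1272 = 3850 W/m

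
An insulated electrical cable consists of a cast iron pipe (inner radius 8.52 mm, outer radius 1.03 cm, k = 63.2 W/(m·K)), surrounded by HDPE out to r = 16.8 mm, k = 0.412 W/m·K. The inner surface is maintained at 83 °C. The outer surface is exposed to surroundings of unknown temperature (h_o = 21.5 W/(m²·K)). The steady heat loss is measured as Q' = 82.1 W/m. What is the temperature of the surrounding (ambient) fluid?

Series resistances:
  R'_cast iron = ln(0.0103/0.00852)/(2πk) = 0.1897/(2π·63.2) = 4.778×10^-4 m·K/W
  R'_HDPE = ln(0.0168/0.0103)/(2πk) = 0.4892/(2π·0.412) = 0.1890 m·K/W
  R'_conv,out = 1/(2πr h) = 1/(2π·0.0168·21.5) = 0.4406 m·K/W
ΣR = 0.6301 m·K/W
ΔT = Q'·ΣR = 82.1 × 0.6301 = 51.73 K
Heat flows outward, so T_out = T_in − ΔT = 83 − 51.73 = 31.3 °C

T_out = 31.3 °C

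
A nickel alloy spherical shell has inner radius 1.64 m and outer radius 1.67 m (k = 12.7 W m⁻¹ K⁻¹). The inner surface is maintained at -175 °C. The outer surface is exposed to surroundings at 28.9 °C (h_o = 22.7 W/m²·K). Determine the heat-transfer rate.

Series thermal resistances, inner to outer:
  R_nickel alloy = (1/1.64 − 1/1.67)/(4πk) = 0.01095/(4π·12.7) = 6.864×10^-5 K/W
  R_conv,out = 1/(4πr²h) = 1/(4π·1.67²·22.7) = 0.001257 K/W
ΣR = 6.864×10^-5 + 0.001257 = 0.001326 K/W
Q = ΔT/ΣR = (-175 °C − 28.9 °C)/0.001326 = -1.54×10^5 W
(Negative Q ⇒ heat flows inward; heat gain = 1.54×10^5 W.)

Q = 154 kW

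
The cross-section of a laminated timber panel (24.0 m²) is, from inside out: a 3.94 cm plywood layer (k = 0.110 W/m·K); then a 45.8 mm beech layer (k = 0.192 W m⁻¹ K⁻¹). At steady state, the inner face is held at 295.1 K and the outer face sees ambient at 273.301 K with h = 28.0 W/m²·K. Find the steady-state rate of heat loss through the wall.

Resistance network (inner→outer):
  R_plywood = L/(kA) = 0.0394/(0.110·24.0) = 0.01492 K/W
  R_beech = L/(kA) = 0.0458/(0.192·24.0) = 0.009939 K/W
  R_conv,out = 1/(hA) = 1/(28.0·24.0) = 0.001488 K/W
ΣR = 0.01492 + 0.009939 + 0.001488 = 0.02635 K/W
Q = ΔT/ΣR = (295.1 K − 273.301 K)/0.02635 = 827 W

Q = 827 W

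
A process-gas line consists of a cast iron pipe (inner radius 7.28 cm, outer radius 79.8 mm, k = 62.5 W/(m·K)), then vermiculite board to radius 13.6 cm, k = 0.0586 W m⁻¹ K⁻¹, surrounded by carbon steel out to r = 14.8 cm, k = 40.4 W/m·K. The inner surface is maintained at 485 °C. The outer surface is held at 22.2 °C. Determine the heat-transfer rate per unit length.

Q' = 319 W/m

Resistance network (inner→outer):
  R'_cast iron = ln(0.0798/0.0728)/(2πk) = 0.09181/(2π·62.5) = 2.338×10^-4 m·K/W
  R'_vermiculite board = ln(0.136/0.0798)/(2πk) = 0.5331/(2π·0.0586) = 1.448 m·K/W
  R'_carbon steel = ln(0.148/0.136)/(2πk) = 0.08456/(2π·40.4) = 3.331×10^-4 m·K/W
ΣR = 2.338×10^-4 + 1.448 + 3.331×10^-4 = 1.449 m·K/W
Q' = ΔT/ΣR = (485 °C − 22.2 °C)/1.449 = 319 W/m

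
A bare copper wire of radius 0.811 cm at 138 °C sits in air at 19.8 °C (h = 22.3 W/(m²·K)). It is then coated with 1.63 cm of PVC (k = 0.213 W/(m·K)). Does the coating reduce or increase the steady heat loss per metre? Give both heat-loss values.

Critical radius for a cylinder: r_cr = k/h = 0.00955 m = 0.955 cm.
Outer radius after coating: r₂ = 0.00811 + 0.0163 = 0.02441 m.
r₁ < r_cr < r₂: heat loss rises to a maximum at r_cr then falls. Whether the coating helps depends on whether Q(r₂) has dropped back below Q(r₁).
Bare: R = 1/(2πr₁h) = 0.8800 m·K/W; Q = 118.2/0.8800 = 134 W/m.
Coated: R = R_cond + R_conv = 1.116 m·K/W; Q = 118.2/1.116 = 106 W/m.

reduces: 134 → 106 W/m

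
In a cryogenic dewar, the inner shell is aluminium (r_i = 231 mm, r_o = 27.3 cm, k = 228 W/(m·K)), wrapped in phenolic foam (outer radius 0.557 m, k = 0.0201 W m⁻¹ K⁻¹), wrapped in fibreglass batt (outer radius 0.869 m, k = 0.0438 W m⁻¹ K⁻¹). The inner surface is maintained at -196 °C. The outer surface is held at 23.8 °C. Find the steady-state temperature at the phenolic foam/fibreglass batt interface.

Treat each layer as a resistance in series:
  R_aluminium = (1/0.231 − 1/0.273)/(4πk) = 0.6660/(4π·228) = 2.325×10^-4 K/W
  R_phenolic foam = (1/0.273 − 1/0.557)/(4πk) = 1.868/(4π·0.0201) = 7.394 K/W
  R_fibreglass batt = (1/0.557 − 1/0.869)/(4πk) = 0.6446/(4π·0.0438) = 1.171 K/W
ΣR = 2.325×10^-4 + 7.394 + 1.171 = 8.565 K/W
Q = ΔT/ΣR = (-196 °C − 23.8 °C)/8.565 = -25.66 W
From the inner boundary to the phenolic foam/fibreglass batt interface, ΣR_partial = 7.394 K/W.
T_interface = T_in − Q·ΣR_partial = -196 °C − (-25.66)(7.394) = -6.3 °C

T = -6.3 °C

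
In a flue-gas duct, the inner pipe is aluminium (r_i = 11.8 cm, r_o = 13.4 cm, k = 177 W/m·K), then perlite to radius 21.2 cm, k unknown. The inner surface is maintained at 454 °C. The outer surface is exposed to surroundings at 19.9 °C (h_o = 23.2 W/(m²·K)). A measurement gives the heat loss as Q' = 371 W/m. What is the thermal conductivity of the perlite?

ΣR = ΔT/Q' = |454 − 19.9|/371 = 1.170 m·K/W
Known resistances:
  R'_aluminium = ln(0.134/0.118)/(2πk) = 0.1272/(2π·177) = 1.143×10^-4 m·K/W
  R'_conv,out = 1/(2πr h) = 1/(2π·0.212·23.2) = 0.03236 m·K/W
R_perlite = ΣR − ΣR_known = 1.170 − 0.03247 = 1.138 m·K/W
ln(r₂/r₁)/(2πk) = 1.138 ⇒ k = 0.4587/(2π·1.138) = 0.0642 W/m·K

k = 0.0642 W/m·K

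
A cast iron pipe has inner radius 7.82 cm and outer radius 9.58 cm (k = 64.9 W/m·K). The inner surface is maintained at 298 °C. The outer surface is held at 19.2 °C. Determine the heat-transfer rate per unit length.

Q' = 5.60×10^5 W/m

Q' = 2πk·ΔT/ln(r₂/r₁) = 2π × 64.9 × 278.8 / ln(0.0958/0.0782) = 5.60×10^5 W/m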